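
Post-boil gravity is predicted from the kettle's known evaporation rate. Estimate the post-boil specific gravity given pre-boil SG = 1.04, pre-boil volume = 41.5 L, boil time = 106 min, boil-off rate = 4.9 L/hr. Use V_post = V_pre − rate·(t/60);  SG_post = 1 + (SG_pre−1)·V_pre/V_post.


V_post = 41.5 − 4.9·(106/60) = 32.8433
SG_post = 1 + (1.04 − 1)·41.5/32.8433

1.0505


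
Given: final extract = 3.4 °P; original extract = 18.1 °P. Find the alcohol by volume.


SG = 259/(259 − P);  ABV = (OG − FG)·131.25
OG = 259/(259 − 18.1) = 1.0751
FG = 259/(259 − 3.4) = 1.0133
ABV = (1.0751 − 1.0133)·131.25

8.1156 % ABV


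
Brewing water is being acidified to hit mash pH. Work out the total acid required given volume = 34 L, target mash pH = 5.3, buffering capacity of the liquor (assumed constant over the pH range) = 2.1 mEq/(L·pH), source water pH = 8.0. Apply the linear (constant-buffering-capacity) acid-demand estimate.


acid = buffering capacity · (pH_source − pH_target) · V
acid = 2.1 · (8.0 − 5.3) · 34

192.7800 mEq


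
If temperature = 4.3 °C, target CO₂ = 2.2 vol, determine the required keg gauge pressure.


psi = vols/(0.01821 + 0.09011·e^(−0.04·T)) − 14.695
psi = 2.2/(0.01821 + 0.09011·e^(−0.04·4.3)) − 14.695

8.6892 psi


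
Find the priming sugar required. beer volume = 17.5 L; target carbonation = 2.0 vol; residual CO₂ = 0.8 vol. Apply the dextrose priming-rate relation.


sugar = (target − residual)·4.0·V
sugar = (2.0 − 0.8)·4.0·17.5

84.0000 g


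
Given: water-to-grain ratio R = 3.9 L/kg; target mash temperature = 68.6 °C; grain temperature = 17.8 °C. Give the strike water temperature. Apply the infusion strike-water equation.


T_strike = (0.41/R)·(T_mash − T_grain) + T_mash
T_strike = (0.41/3.9)·(68.6 − 17.8) + 68.6

73.9405 °C


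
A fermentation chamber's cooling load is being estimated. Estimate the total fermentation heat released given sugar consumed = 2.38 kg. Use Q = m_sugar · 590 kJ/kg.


Q = 2.38 · 590

1404.2000 kJ


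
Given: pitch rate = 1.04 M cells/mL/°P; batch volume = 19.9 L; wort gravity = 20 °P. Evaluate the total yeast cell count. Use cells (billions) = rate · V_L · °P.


cells = 1.04 · 19.9 · 20

413.9200 billion cells


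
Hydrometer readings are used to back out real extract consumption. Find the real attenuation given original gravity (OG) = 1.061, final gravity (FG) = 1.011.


AA = (OG−FG)/(OG−1)·100;  RA = AA·0.8192
AA = (1.061 − 1.011)/(1.061 − 1)·100 = 81.9672
RA = 81.9672·0.8192

67.1475 %


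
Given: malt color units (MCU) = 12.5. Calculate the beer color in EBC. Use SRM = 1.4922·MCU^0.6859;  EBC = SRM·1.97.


SRM = 1.4922·12.5^0.6859 = 8.4372
EBC = 8.4372·1.97

16.6213 EBC


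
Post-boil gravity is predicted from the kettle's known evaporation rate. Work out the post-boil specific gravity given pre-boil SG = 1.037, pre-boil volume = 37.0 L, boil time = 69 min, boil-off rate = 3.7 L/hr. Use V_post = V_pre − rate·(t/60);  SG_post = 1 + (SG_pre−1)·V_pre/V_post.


V_post = 37.0 − 3.7·(69/60) = 32.7450
SG_post = 1 + (1.037 − 1)·37.0/32.7450

1.0418


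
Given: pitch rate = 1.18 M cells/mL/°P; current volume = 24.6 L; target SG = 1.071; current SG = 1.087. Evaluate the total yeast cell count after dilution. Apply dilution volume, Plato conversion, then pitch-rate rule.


V_w = V·((SG_c−1)/(SG_t−1)−1);  °P = 259 − 259/SG_t;  cells = rate·(V+V_w)·°P
V_w = 24.6·((1.087−1)/(1.071−1)−1) = 5.5437
V_final = 24.6 + 5.5437 = 30.1437
°P = 259 − 259/1.071 = 17.1699
cells = 1.18·30.1437·17.1699

610.7264 billion cells


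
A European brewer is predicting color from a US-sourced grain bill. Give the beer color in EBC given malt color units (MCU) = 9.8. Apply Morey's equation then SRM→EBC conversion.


SRM = 1.4922·MCU^0.6859;  EBC = SRM·1.97
SRM = 1.4922·9.8^0.6859 = 7.1402
EBC = 7.1402·1.97

14.0661 EBC


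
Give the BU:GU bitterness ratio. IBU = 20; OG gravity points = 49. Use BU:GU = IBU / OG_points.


BU:GU = 20 / 49

0.4082


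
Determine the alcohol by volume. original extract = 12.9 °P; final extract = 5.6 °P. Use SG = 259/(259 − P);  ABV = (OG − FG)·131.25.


OG = 259/(259 − 12.9) = 1.0524
FG = 259/(259 − 5.6) = 1.0221
ABV = (1.0524 − 1.0221)·131.25

3.9793 % ABV


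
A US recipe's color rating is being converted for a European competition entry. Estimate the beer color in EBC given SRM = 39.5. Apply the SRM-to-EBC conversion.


EBC = SRM · 1.97
EBC = 39.5 · 1.97

77.8150 EBC


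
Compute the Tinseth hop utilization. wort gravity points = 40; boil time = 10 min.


U = 1.65·0.000125^(GP/1000) · (1 − e^(−0.04·t))/4.15
bigness = 1.65·0.000125^(40/1000) = 1.1518
boil_factor = (1 − e^(−0.04·10))/4.15 = 0.0794
U = 1.1518 · 0.0794

0.0915


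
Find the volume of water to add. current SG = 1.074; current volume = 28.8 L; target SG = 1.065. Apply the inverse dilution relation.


V_water = V·((SG_curr − 1)/(SG_target − 1) − 1)
V_water = 28.8·((1.074 − 1)/(1.065 − 1) − 1)

3.9877 L


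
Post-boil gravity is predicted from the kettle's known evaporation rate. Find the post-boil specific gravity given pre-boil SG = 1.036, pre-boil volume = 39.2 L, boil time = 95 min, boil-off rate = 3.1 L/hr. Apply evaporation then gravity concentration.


V_post = V_pre − rate·(t/60);  SG_post = 1 + (SG_pre−1)·V_pre/V_post
V_post = 39.2 − 3.1·(95/60) = 34.2917
SG_post = 1 + (1.036 − 1)·39.2/34.2917

1.0412


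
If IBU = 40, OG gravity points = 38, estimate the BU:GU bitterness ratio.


BU:GU = IBU / OG_points
BU:GU = 40 / 38

1.0526


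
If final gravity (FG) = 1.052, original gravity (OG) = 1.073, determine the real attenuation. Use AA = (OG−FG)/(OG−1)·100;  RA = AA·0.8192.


AA = (1.073 − 1.052)/(1.073 − 1)·100 = 28.7671
RA = 28.7671·0.8192

23.5660 %


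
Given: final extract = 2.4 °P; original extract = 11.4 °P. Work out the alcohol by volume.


SG = 259/(259 − P);  ABV = (OG − FG)·131.25
OG = 259/(259 − 11.4) = 1.0460
FG = 259/(259 − 2.4) = 1.0094
ABV = (1.0460 − 1.0094)·131.25

4.8154 % ABV


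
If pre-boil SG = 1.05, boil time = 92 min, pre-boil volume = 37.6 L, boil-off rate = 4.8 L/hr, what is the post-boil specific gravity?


V_post = V_pre − rate·(t/60);  SG_post = 1 + (SG_pre−1)·V_pre/V_post
V_post = 37.6 − 4.8·(92/60) = 30.2400
SG_post = 1 + (1.05 − 1)·37.6/30.2400

1.0622


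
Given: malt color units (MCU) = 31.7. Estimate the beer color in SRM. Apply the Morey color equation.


SRM = 1.4922 · MCU^0.6859
SRM = 1.4922 · 31.7^0.6859

15.9736 SRM


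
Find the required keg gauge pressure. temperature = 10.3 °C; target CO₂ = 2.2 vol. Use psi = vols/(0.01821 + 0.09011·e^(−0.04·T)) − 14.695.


psi = 2.2/(0.01821 + 0.09011·e^(−0.04·10.3)) − 14.695

13.5492 psi


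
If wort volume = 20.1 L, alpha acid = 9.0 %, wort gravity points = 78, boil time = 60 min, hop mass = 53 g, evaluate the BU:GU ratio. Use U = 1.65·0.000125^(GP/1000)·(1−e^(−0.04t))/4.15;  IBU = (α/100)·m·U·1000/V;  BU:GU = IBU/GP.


U = 1.65·0.000125^(78/1000)·(1−e^(−0.04·60))/4.15 = 0.1793
IBU = (9.0/100)·53·0.1793·1000/20.1 = 42.5614
BU:GU = 42.5614/78

0.5457


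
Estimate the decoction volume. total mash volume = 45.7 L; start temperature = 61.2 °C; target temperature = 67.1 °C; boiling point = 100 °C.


V_dec = V_total·(T_target − T_start)/(T_boil − T_start)
V_dec = 45.7·(67.1 − 61.2)/(100 − 61.2)

6.9492 L


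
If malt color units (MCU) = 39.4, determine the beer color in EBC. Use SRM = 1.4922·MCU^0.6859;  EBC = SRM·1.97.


SRM = 1.4922·39.4^0.6859 = 18.5429
EBC = 18.5429·1.97

36.5295 EBC


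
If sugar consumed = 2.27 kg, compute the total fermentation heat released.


Q = m_sugar · 590 kJ/kg
Q = 2.27 · 590

1339.3000 kJ


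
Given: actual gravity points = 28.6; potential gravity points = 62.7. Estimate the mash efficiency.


efficiency = actual / potential × 100
efficiency = 28.6 / 62.7 × 100

45.6140 %


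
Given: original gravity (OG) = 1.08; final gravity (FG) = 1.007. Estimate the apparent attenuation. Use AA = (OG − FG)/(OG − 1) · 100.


AA = (1.08 − 1.007)/(1.08 − 1) · 100

91.2500 %


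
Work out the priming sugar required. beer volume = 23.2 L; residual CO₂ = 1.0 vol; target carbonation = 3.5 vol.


sugar = (target − residual)·4.0·V
sugar = (3.5 − 1.0)·4.0·23.2

232.0000 g


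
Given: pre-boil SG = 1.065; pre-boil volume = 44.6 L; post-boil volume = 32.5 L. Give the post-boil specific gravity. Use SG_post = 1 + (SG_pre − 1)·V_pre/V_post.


pts_pre = (1.065 − 1)·1000 = 65.0000
pts_post = 65.0000·44.6/32.5 = 89.2000
SG_post = 1 + 89.2000/1000

1.0892


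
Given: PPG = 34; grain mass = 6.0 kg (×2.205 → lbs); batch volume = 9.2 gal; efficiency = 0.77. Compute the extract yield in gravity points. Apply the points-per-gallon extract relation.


points = lbs × PPG × eff / vol
lbs = 6.0 × 2.205 = 13.2300
points = 13.2300 × 34 × 0.77 / 9.2

37.6480 points


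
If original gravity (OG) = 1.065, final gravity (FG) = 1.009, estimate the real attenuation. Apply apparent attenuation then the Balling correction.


AA = (OG−FG)/(OG−1)·100;  RA = AA·0.8192
AA = (1.065 − 1.009)/(1.065 − 1)·100 = 86.1538
RA = 86.1538·0.8192

70.5772 %


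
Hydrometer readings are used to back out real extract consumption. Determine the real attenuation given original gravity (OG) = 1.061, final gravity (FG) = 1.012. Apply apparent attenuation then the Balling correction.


AA = (OG−FG)/(OG−1)·100;  RA = AA·0.8192
AA = (1.061 − 1.012)/(1.061 − 1)·100 = 80.3279
RA = 80.3279·0.8192

65.8046 %


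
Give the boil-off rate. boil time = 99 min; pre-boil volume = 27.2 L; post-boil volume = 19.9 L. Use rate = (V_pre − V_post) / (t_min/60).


rate = (27.2 − 19.9) / (99/60)

4.4242 L/hr


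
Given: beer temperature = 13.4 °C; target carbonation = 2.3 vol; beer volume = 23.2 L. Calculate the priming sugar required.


residual = 14.695·(0.01821 + 0.09011·e^(−0.04·T));  sugar = (target − residual)·4.0·V
residual = 14.695·(0.01821 + 0.09011·e^(−0.04·13.4)) = 1.0423
sugar = (2.3 − 1.0423)·4.0·23.2

116.7104 g


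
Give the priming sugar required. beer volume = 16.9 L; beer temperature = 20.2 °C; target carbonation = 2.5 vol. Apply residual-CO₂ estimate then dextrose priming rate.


residual = 14.695·(0.01821 + 0.09011·e^(−0.04·T));  sugar = (target − residual)·4.0·V
residual = 14.695·(0.01821 + 0.09011·e^(−0.04·20.2)) = 0.8578
sugar = (2.5 − 0.8578)·4.0·16.9

111.0099 g


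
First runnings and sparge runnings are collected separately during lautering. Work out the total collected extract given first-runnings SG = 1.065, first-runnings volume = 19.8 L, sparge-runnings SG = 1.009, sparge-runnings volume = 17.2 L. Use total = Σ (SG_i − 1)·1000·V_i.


first = (1.065 − 1)·1000·19.8 = 1287.0000
sparge = (1.009 − 1)·1000·17.2 = 154.8000
total = 1287.0000 + 154.8000

1441.8000 gravity·L


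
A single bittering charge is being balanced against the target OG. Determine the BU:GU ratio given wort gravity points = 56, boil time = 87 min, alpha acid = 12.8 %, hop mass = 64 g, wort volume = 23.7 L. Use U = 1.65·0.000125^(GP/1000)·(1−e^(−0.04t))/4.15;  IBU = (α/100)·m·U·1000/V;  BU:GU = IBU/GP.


U = 1.65·0.000125^(56/1000)·(1−e^(−0.04·87))/4.15 = 0.2330
IBU = (12.8/100)·64·0.2330·1000/23.7 = 80.5220
BU:GU = 80.5220/56

1.4379


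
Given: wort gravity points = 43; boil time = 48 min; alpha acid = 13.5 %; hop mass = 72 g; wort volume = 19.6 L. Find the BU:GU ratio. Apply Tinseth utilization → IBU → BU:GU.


U = 1.65·0.000125^(GP/1000)·(1−e^(−0.04t))/4.15;  IBU = (α/100)·m·U·1000/V;  BU:GU = IBU/GP
U = 1.65·0.000125^(43/1000)·(1−e^(−0.04·48))/4.15 = 0.2305
IBU = (13.5/100)·72·0.2305·1000/19.6 = 114.3305
BU:GU = 114.3305/43

2.6588


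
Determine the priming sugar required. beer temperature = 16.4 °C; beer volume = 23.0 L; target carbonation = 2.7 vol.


residual = 14.695·(0.01821 + 0.09011·e^(−0.04·T));  sugar = (target − residual)·4.0·V
residual = 14.695·(0.01821 + 0.09011·e^(−0.04·16.4)) = 0.9547
sugar = (2.7 − 0.9547)·4.0·23.0

160.5643 g


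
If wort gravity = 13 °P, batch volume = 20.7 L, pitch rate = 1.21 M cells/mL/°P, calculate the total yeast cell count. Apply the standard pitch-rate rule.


cells (billions) = rate · V_L · °P
cells = 1.21 · 20.7 · 13

325.6110 billion cells


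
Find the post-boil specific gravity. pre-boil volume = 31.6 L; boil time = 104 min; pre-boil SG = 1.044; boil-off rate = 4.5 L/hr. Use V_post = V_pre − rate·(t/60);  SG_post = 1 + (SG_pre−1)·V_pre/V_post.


V_post = 31.6 − 4.5·(104/60) = 23.8000
SG_post = 1 + (1.044 − 1)·31.6/23.8000

1.0584


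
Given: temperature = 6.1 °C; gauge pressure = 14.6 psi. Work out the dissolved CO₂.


vols = (P + 14.695)·(0.01821 + 0.09011·e^(−0.04·T))
vols = (14.6 + 14.695)·(0.01821 + 0.09011·e^(−0.04·6.1))

2.6017 volumes


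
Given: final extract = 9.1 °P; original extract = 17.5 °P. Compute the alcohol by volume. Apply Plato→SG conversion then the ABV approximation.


SG = 259/(259 − P);  ABV = (OG − FG)·131.25
OG = 259/(259 − 17.5) = 1.0725
FG = 259/(259 − 9.1) = 1.0364
ABV = (1.0725 − 1.0364)·131.25

4.7315 % ABV


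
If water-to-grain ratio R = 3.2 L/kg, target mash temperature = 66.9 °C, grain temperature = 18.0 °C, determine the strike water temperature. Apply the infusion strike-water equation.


T_strike = (0.41/R)·(T_mash − T_grain) + T_mash
T_strike = (0.41/3.2)·(66.9 − 18.0) + 66.9

73.1653 °C


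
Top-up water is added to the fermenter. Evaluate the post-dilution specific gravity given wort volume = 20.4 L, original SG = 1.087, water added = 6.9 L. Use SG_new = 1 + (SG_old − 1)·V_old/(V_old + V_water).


pts = (1.087 − 1)·1000·20.4/(20.4 + 6.9) = 65.0110
SG_new = 1 + 65.0110/1000

1.0650


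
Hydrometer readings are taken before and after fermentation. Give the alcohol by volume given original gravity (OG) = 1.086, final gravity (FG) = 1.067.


ABV = (OG − FG) · 131.25
ABV = (1.086 − 1.067) · 131.25

2.4938 % ABV


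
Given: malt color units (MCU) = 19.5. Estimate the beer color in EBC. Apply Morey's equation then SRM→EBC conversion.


SRM = 1.4922·MCU^0.6859;  EBC = SRM·1.97
SRM = 1.4922·19.5^0.6859 = 11.4462
EBC = 11.4462·1.97

22.5490 EBC


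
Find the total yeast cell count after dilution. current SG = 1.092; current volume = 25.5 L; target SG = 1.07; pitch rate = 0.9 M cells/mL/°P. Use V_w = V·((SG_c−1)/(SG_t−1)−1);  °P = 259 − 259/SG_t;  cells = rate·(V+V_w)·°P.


V_w = 25.5·((1.092−1)/(1.07−1)−1) = 8.0143
V_final = 25.5 + 8.0143 = 33.5143
°P = 259 − 259/1.07 = 16.9439
cells = 0.9·33.5143·16.9439

511.0772 billion cells


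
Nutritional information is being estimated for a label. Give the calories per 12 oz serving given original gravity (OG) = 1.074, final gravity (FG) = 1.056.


ABW = (OG−FG)·131.25·0.79/FG;  °P = 259 − 259/SG (for OG→OE and FG→AE);  RE = 0.1808·OE + 0.8192·AE;  Cal = (6.9·ABW + 4·(RE−0.1))·FG·3.55
ABW = (1.074 − 1.056)·131.25·0.79/1.056 = 1.7674
OE = 259 − 259/1.074 = 17.8454 °P
AE = 259 − 259/1.056 = 13.7348 °P
RE = 0.1808·17.8454 + 0.8192·13.7348 = 14.4780 °P
Cal = (6.9·1.7674 + 4·(14.4780−0.1))·1.056·3.55

261.3185 kcal


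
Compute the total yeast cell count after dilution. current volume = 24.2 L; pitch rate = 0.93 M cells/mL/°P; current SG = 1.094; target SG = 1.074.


V_w = V·((SG_c−1)/(SG_t−1)−1);  °P = 259 − 259/SG_t;  cells = rate·(V+V_w)·°P
V_w = 24.2·((1.094−1)/(1.074−1)−1) = 6.5405
V_final = 24.2 + 6.5405 = 30.7405
°P = 259 − 259/1.074 = 17.8454
cells = 0.93·30.7405·17.8454

510.1779 billion cells


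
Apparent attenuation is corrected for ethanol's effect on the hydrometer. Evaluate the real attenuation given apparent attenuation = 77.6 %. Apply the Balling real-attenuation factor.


RA = AA · 0.8192
RA = 77.6 · 0.8192

63.5699 %


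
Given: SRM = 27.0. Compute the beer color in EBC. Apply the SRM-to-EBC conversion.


EBC = SRM · 1.97
EBC = 27.0 · 1.97

53.1900 EBC


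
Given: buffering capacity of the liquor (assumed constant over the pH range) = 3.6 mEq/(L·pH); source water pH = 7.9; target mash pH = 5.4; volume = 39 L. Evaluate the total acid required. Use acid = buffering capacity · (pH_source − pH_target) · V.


acid = 3.6 · (7.9 − 5.4) · 39

351.0000 mEq


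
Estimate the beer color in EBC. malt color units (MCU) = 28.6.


SRM = 1.4922·MCU^0.6859;  EBC = SRM·1.97
SRM = 1.4922·28.6^0.6859 = 14.8850
EBC = 14.8850·1.97

29.3234 EBC


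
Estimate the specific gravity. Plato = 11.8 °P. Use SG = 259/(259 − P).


SG = 259/(259 − 11.8)

1.0477


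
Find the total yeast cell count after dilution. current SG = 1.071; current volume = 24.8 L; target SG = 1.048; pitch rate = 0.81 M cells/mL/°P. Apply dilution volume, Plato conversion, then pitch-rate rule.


V_w = V·((SG_c−1)/(SG_t−1)−1);  °P = 259 − 259/SG_t;  cells = rate·(V+V_w)·°P
V_w = 24.8·((1.071−1)/(1.048−1)−1) = 11.8833
V_final = 24.8 + 11.8833 = 36.6833
°P = 259 − 259/1.048 = 11.8626
cells = 0.81·36.6833·11.8626

352.4792 billion cells


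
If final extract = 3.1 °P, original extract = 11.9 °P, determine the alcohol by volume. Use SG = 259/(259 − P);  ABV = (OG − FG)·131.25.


OG = 259/(259 − 11.9) = 1.0482
FG = 259/(259 − 3.1) = 1.0121
ABV = (1.0482 − 1.0121)·131.25

4.7308 % ABV


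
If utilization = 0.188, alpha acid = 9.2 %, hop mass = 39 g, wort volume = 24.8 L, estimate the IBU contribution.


IBU = (α/100)·mass·U·1000 / V
IBU = (9.2/100)·39·0.188·1000 / 24.8

27.1994 IBU


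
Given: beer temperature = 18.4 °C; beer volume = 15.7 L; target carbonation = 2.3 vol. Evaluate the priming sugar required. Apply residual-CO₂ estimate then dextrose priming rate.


residual = 14.695·(0.01821 + 0.09011·e^(−0.04·T));  sugar = (target − residual)·4.0·V
residual = 14.695·(0.01821 + 0.09011·e^(−0.04·18.4)) = 0.9019
sugar = (2.3 − 0.9019)·4.0·15.7

87.8003 g


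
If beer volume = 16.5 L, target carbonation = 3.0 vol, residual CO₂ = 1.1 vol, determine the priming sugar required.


sugar = (target − residual)·4.0·V
sugar = (3.0 − 1.1)·4.0·16.5

125.4000 g


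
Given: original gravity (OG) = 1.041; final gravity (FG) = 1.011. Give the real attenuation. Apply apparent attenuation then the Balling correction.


AA = (OG−FG)/(OG−1)·100;  RA = AA·0.8192
AA = (1.041 − 1.011)/(1.041 − 1)·100 = 73.1707
RA = 73.1707·0.8192

59.9415 %


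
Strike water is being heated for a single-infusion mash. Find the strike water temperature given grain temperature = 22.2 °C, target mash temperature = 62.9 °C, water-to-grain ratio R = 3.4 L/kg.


T_strike = (0.41/R)·(T_mash − T_grain) + T_mash
T_strike = (0.41/3.4)·(62.9 − 22.2) + 62.9

67.8079 °C


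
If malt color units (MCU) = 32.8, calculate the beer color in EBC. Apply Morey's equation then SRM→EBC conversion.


SRM = 1.4922·MCU^0.6859;  EBC = SRM·1.97
SRM = 1.4922·32.8^0.6859 = 16.3518
EBC = 16.3518·1.97

32.2130 EBC


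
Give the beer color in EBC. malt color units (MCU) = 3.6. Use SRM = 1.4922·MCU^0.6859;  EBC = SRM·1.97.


SRM = 1.4922·3.6^0.6859 = 3.5925
EBC = 3.5925·1.97

7.0772 EBC


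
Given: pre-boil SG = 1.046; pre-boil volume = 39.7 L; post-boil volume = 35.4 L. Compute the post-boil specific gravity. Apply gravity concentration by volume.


SG_post = 1 + (SG_pre − 1)·V_pre/V_post
pts_pre = (1.046 − 1)·1000 = 46.0000
pts_post = 46.0000·39.7/35.4 = 51.5876
SG_post = 1 + 51.5876/1000

1.0516


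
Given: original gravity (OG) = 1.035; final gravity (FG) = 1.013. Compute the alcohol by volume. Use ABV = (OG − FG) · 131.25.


ABV = (1.035 − 1.013) · 131.25

2.8875 % ABV


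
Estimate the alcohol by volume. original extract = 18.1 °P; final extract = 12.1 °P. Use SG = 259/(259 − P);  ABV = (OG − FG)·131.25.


OG = 259/(259 − 18.1) = 1.0751
FG = 259/(259 − 12.1) = 1.0490
ABV = (1.0751 − 1.0490)·131.25

3.4292 % ABV


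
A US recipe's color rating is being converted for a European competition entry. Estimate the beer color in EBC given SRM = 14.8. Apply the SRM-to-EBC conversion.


EBC = SRM · 1.97
EBC = 14.8 · 1.97

29.1560 EBC


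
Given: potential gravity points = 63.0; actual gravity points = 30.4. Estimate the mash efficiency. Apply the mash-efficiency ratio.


efficiency = actual / potential × 100
efficiency = 30.4 / 63.0 × 100

48.2540 %


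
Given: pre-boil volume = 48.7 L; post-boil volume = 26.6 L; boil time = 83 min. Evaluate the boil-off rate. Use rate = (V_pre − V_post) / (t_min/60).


rate = (48.7 − 26.6) / (83/60)

15.9759 L/hr


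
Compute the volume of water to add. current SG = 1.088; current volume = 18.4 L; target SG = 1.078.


V_water = V·((SG_curr − 1)/(SG_target − 1) − 1)
V_water = 18.4·((1.088 − 1)/(1.078 − 1) − 1)

2.3590 L


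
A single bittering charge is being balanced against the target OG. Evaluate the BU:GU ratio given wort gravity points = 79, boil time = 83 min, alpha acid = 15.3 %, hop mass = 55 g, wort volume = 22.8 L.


U = 1.65·0.000125^(GP/1000)·(1−e^(−0.04t))/4.15;  IBU = (α/100)·m·U·1000/V;  BU:GU = IBU/GP
U = 1.65·0.000125^(79/1000)·(1−e^(−0.04·83))/4.15 = 0.1884
IBU = (15.3/100)·55·0.1884·1000/22.8 = 69.5375
BU:GU = 69.5375/79

0.8802


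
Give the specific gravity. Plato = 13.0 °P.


SG = 259/(259 − P)
SG = 259/(259 − 13.0)

1.0528


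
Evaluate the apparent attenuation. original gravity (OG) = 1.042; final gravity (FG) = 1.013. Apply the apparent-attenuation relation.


AA = (OG − FG)/(OG − 1) · 100
AA = (1.042 − 1.013)/(1.042 − 1) · 100

69.0476 %


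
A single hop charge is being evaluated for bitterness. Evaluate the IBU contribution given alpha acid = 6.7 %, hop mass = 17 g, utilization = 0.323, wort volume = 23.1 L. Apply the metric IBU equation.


IBU = (α/100)·mass·U·1000 / V
IBU = (6.7/100)·17·0.323·1000 / 23.1

15.9263 IBU


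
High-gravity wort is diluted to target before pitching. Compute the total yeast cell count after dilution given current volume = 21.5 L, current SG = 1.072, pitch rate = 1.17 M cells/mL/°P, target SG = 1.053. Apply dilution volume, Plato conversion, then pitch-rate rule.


V_w = V·((SG_c−1)/(SG_t−1)−1);  °P = 259 − 259/SG_t;  cells = rate·(V+V_w)·°P
V_w = 21.5·((1.072−1)/(1.053−1)−1) = 7.7075
V_final = 21.5 + 7.7075 = 29.2075
°P = 259 − 259/1.053 = 13.0361
cells = 1.17·29.2075·13.0361

445.4800 billion cells


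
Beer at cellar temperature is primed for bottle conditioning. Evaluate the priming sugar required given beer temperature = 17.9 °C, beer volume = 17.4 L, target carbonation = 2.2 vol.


residual = 14.695·(0.01821 + 0.09011·e^(−0.04·T));  sugar = (target − residual)·4.0·V
residual = 14.695·(0.01821 + 0.09011·e^(−0.04·17.9)) = 0.9147
sugar = (2.2 − 0.9147)·4.0·17.4

89.4555 g


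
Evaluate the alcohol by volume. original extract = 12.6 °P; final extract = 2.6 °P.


SG = 259/(259 − P);  ABV = (OG − FG)·131.25
OG = 259/(259 − 12.6) = 1.0511
FG = 259/(259 − 2.6) = 1.0101
ABV = (1.0511 − 1.0101)·131.25

5.3807 % ABV


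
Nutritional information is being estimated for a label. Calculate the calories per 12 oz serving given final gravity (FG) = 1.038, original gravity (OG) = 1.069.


ABW = (OG−FG)·131.25·0.79/FG;  °P = 259 − 259/SG (for OG→OE and FG→AE);  RE = 0.1808·OE + 0.8192·AE;  Cal = (6.9·ABW + 4·(RE−0.1))·FG·3.55
ABW = (1.069 − 1.038)·131.25·0.79/1.038 = 3.0966
OE = 259 − 259/1.069 = 16.7175 °P
AE = 259 − 259/1.038 = 9.4817 °P
RE = 0.1808·16.7175 + 0.8192·9.4817 = 10.7899 °P
Cal = (6.9·3.0966 + 4·(10.7899−0.1))·1.038·3.55

236.2998 kcal


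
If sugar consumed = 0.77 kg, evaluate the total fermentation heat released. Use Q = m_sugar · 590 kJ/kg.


Q = 0.77 · 590

454.3000 kJ


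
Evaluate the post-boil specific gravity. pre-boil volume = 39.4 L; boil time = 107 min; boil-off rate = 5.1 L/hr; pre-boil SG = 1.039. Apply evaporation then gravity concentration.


V_post = V_pre − rate·(t/60);  SG_post = 1 + (SG_pre−1)·V_pre/V_post
V_post = 39.4 − 5.1·(107/60) = 30.3050
SG_post = 1 + (1.039 − 1)·39.4/30.3050

1.0507


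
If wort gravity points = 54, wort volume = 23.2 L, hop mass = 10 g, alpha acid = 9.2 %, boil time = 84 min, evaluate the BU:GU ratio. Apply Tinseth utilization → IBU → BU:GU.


U = 1.65·0.000125^(GP/1000)·(1−e^(−0.04t))/4.15;  IBU = (α/100)·m·U·1000/V;  BU:GU = IBU/GP
U = 1.65·0.000125^(54/1000)·(1−e^(−0.04·84))/4.15 = 0.2362
IBU = (9.2/100)·10·0.2362·1000/23.2 = 9.3673
BU:GU = 9.3673/54

0.1735


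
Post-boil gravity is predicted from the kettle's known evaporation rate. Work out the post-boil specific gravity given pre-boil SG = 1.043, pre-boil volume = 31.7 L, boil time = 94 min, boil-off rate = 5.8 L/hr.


V_post = V_pre − rate·(t/60);  SG_post = 1 + (SG_pre−1)·V_pre/V_post
V_post = 31.7 − 5.8·(94/60) = 22.6133
SG_post = 1 + (1.043 − 1)·31.7/22.6133

1.0603


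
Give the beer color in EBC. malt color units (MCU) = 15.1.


SRM = 1.4922·MCU^0.6859;  EBC = SRM·1.97
SRM = 1.4922·15.1^0.6859 = 9.6048
EBC = 9.6048·1.97

18.9214 EBC


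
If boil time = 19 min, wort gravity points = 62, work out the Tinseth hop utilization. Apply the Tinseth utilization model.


U = 1.65·0.000125^(GP/1000) · (1 − e^(−0.04·t))/4.15
bigness = 1.65·0.000125^(62/1000) = 0.9451
boil_factor = (1 − e^(−0.04·19))/4.15 = 0.1283
U = 0.9451 · 0.1283

0.1212


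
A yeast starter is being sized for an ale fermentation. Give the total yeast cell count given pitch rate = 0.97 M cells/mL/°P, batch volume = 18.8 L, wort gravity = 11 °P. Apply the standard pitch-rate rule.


cells (billions) = rate · V_L · °P
cells = 0.97 · 18.8 · 11

200.5960 billion cells


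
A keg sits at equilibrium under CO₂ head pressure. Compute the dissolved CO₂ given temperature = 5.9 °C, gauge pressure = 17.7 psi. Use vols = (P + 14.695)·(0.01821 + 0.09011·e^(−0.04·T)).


vols = (17.7 + 14.695)·(0.01821 + 0.09011·e^(−0.04·5.9))

2.8954 volumes


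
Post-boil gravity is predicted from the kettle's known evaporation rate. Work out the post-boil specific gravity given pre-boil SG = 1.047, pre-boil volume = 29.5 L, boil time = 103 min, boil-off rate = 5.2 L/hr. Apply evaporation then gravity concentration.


V_post = V_pre − rate·(t/60);  SG_post = 1 + (SG_pre−1)·V_pre/V_post
V_post = 29.5 − 5.2·(103/60) = 20.5733
SG_post = 1 + (1.047 − 1)·29.5/20.5733

1.0674


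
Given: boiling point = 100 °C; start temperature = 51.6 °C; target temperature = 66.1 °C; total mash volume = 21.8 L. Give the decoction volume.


V_dec = V_total·(T_target − T_start)/(T_boil − T_start)
V_dec = 21.8·(66.1 − 51.6)/(100 − 51.6)

6.5310 L


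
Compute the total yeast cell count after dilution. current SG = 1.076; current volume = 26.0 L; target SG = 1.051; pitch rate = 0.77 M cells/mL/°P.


V_w = V·((SG_c−1)/(SG_t−1)−1);  °P = 259 − 259/SG_t;  cells = rate·(V+V_w)·°P
V_w = 26.0·((1.076−1)/(1.051−1)−1) = 12.7451
V_final = 26.0 + 12.7451 = 38.7451
°P = 259 − 259/1.051 = 12.5680
cells = 0.77·38.7451·12.5680

374.9512 billion cells


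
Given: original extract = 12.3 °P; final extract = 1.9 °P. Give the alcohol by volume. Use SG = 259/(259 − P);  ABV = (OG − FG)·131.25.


OG = 259/(259 − 12.3) = 1.0499
FG = 259/(259 − 1.9) = 1.0074
ABV = (1.0499 − 1.0074)·131.25

5.5739 % ABV


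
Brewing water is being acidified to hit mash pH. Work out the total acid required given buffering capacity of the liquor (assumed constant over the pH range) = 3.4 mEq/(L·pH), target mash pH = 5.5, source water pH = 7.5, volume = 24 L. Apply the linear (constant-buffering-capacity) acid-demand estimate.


acid = buffering capacity · (pH_source − pH_target) · V
acid = 3.4 · (7.5 − 5.5) · 24

163.2000 mEq


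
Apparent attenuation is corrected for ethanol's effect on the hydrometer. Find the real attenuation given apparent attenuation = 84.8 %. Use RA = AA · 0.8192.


RA = 84.8 · 0.8192

69.4682 %


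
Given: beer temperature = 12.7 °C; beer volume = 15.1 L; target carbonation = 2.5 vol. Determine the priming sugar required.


residual = 14.695·(0.01821 + 0.09011·e^(−0.04·T));  sugar = (target − residual)·4.0·V
residual = 14.695·(0.01821 + 0.09011·e^(−0.04·12.7)) = 1.0643
sugar = (2.5 − 1.0643)·4.0·15.1

86.7136 g


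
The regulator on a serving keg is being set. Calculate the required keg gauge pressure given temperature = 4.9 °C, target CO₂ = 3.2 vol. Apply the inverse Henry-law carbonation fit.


psi = vols/(0.01821 + 0.09011·e^(−0.04·T)) − 14.695
psi = 3.2/(0.01821 + 0.09011·e^(−0.04·4.9)) − 14.695

19.9815 psi


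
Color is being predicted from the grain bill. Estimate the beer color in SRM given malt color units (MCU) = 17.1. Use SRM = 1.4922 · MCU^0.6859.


SRM = 1.4922 · 17.1^0.6859

10.4602 SRM


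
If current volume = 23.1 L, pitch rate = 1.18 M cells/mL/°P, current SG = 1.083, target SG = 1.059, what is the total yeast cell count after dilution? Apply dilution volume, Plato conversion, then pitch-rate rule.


V_w = V·((SG_c−1)/(SG_t−1)−1);  °P = 259 − 259/SG_t;  cells = rate·(V+V_w)·°P
V_w = 23.1·((1.083−1)/(1.059−1)−1) = 9.3966
V_final = 23.1 + 9.3966 = 32.4966
°P = 259 − 259/1.059 = 14.4297
cells = 1.18·32.4966·14.4297

553.3194 billion cells


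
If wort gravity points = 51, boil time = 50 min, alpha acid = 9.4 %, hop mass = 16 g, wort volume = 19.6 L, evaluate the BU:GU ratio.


U = 1.65·0.000125^(GP/1000)·(1−e^(−0.04t))/4.15;  IBU = (α/100)·m·U·1000/V;  BU:GU = IBU/GP
U = 1.65·0.000125^(51/1000)·(1−e^(−0.04·50))/4.15 = 0.2174
IBU = (9.4/100)·16·0.2174·1000/19.6 = 16.6808
BU:GU = 16.6808/51

0.3271


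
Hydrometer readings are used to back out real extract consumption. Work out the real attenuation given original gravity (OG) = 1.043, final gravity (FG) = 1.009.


AA = (OG−FG)/(OG−1)·100;  RA = AA·0.8192
AA = (1.043 − 1.009)/(1.043 − 1)·100 = 79.0698
RA = 79.0698·0.8192

64.7740 %


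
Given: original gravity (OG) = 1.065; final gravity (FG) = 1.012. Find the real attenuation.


AA = (OG−FG)/(OG−1)·100;  RA = AA·0.8192
AA = (1.065 − 1.012)/(1.065 − 1)·100 = 81.5385
RA = 81.5385·0.8192

66.7963 %


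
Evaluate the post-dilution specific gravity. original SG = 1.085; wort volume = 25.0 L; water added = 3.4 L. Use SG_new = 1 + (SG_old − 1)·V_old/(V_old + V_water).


pts = (1.085 − 1)·1000·25.0/(25.0 + 3.4) = 74.8239
SG_new = 1 + 74.8239/1000

1.0748


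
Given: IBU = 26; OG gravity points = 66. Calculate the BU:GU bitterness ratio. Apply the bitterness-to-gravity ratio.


BU:GU = IBU / OG_points
BU:GU = 26 / 66

0.3939


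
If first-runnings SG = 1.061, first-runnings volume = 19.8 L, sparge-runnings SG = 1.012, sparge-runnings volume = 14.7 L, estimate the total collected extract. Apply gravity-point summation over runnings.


total = Σ (SG_i − 1)·1000·V_i
first = (1.061 − 1)·1000·19.8 = 1207.8000
sparge = (1.012 − 1)·1000·14.7 = 176.4000
total = 1207.8000 + 176.4000

1384.2000 gravity·L


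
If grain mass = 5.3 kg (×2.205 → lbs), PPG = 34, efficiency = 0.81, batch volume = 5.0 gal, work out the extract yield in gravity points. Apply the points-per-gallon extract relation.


points = lbs × PPG × eff / vol
lbs = 5.3 × 2.205 = 11.6865
points = 11.6865 × 34 × 0.81 / 5.0

64.3692 points


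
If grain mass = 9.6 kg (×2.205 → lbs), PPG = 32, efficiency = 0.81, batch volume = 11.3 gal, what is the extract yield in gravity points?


points = lbs × PPG × eff / vol
lbs = 9.6 × 2.205 = 21.1680
points = 21.1680 × 32 × 0.81 / 11.3

48.5553 points


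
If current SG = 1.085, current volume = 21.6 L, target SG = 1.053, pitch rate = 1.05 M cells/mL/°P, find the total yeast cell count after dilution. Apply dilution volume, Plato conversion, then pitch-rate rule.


V_w = V·((SG_c−1)/(SG_t−1)−1);  °P = 259 − 259/SG_t;  cells = rate·(V+V_w)·°P
V_w = 21.6·((1.085−1)/(1.053−1)−1) = 13.0415
V_final = 21.6 + 13.0415 = 34.6415
°P = 259 − 259/1.053 = 13.0361
cells = 1.05·34.6415·13.0361

474.1692 billion cells


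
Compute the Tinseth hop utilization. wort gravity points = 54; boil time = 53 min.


U = 1.65·0.000125^(GP/1000) · (1 − e^(−0.04·t))/4.15
bigness = 1.65·0.000125^(54/1000) = 1.0156
boil_factor = (1 − e^(−0.04·53))/4.15 = 0.2120
U = 1.0156 · 0.2120

0.2153


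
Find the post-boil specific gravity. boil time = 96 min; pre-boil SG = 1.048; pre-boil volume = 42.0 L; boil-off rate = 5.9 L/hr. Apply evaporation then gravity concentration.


V_post = V_pre − rate·(t/60);  SG_post = 1 + (SG_pre−1)·V_pre/V_post
V_post = 42.0 − 5.9·(96/60) = 32.5600
SG_post = 1 + (1.048 − 1)·42.0/32.5600

1.0619


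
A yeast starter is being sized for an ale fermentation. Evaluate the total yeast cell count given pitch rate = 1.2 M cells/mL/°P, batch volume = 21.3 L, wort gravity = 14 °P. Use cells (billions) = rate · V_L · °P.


cells = 1.2 · 21.3 · 14

357.8400 billion cells


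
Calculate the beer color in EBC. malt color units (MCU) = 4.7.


SRM = 1.4922·MCU^0.6859;  EBC = SRM·1.97
SRM = 1.4922·4.7^0.6859 = 4.3134
EBC = 4.3134·1.97

8.4974 EBC


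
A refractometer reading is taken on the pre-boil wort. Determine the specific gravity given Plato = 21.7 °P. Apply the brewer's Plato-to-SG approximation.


SG = 259/(259 − P)
SG = 259/(259 − 21.7)

1.0914


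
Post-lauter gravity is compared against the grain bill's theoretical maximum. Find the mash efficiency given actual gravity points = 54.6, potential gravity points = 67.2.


efficiency = actual / potential × 100
efficiency = 54.6 / 67.2 × 100

81.2500 %


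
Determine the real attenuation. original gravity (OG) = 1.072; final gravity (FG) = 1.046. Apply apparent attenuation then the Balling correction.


AA = (OG−FG)/(OG−1)·100;  RA = AA·0.8192
AA = (1.072 − 1.046)/(1.072 − 1)·100 = 36.1111
RA = 36.1111·0.8192

29.5822 %


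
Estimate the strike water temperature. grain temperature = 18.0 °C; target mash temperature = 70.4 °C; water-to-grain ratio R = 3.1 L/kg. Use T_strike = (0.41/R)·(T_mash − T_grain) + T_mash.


T_strike = (0.41/3.1)·(70.4 − 18.0) + 70.4

77.3303 °C


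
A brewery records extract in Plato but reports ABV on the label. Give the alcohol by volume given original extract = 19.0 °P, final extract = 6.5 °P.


SG = 259/(259 − P);  ABV = (OG − FG)·131.25
OG = 259/(259 − 19.0) = 1.0792
FG = 259/(259 − 6.5) = 1.0257
ABV = (1.0792 − 1.0257)·131.25

7.0119 % ABV


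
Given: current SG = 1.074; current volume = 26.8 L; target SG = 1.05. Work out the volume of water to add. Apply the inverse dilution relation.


V_water = V·((SG_curr − 1)/(SG_target − 1) − 1)
V_water = 26.8·((1.074 − 1)/(1.05 − 1) − 1)

12.8640 L


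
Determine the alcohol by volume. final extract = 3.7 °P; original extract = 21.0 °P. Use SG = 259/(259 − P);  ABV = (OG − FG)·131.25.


OG = 259/(259 − 21.0) = 1.0882
FG = 259/(259 − 3.7) = 1.0145
ABV = (1.0882 − 1.0145)·131.25

9.6787 % ABV


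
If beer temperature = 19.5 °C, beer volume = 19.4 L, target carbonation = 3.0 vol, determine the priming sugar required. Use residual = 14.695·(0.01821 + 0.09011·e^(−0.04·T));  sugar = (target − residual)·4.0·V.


residual = 14.695·(0.01821 + 0.09011·e^(−0.04·19.5)) = 0.8746
sugar = (3.0 − 0.8746)·4.0·19.4

164.9309 g


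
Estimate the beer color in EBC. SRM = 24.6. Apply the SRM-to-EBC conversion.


EBC = SRM · 1.97
EBC = 24.6 · 1.97

48.4620 EBC


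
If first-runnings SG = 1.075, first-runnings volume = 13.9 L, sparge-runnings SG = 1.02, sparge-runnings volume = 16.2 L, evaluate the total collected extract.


total = Σ (SG_i − 1)·1000·V_i
first = (1.075 − 1)·1000·13.9 = 1042.5000
sparge = (1.02 − 1)·1000·16.2 = 324.0000
total = 1042.5000 + 324.0000

1366.5000 gravity·L


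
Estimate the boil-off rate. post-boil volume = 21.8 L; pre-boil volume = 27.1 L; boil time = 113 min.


rate = (V_pre − V_post) / (t_min/60)
rate = (27.1 − 21.8) / (113/60)

2.8142 L/hr


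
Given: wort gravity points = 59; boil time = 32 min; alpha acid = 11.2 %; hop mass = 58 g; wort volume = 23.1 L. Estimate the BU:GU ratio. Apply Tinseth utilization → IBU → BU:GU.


U = 1.65·0.000125^(GP/1000)·(1−e^(−0.04t))/4.15;  IBU = (α/100)·m·U·1000/V;  BU:GU = IBU/GP
U = 1.65·0.000125^(59/1000)·(1−e^(−0.04·32))/4.15 = 0.1689
IBU = (11.2/100)·58·0.1689·1000/23.1 = 47.5010
BU:GU = 47.5010/59

0.8051


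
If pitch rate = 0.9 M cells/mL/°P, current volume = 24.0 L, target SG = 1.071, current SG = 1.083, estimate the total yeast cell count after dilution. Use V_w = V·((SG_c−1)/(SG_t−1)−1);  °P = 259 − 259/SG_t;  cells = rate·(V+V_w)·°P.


V_w = 24.0·((1.083−1)/(1.071−1)−1) = 4.0563
V_final = 24.0 + 4.0563 = 28.0563
°P = 259 − 259/1.071 = 17.1699
cells = 0.9·28.0563·17.1699

433.5529 billion cells


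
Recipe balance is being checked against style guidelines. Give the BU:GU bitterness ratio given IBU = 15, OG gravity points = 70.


BU:GU = IBU / OG_points
BU:GU = 15 / 70

0.2143


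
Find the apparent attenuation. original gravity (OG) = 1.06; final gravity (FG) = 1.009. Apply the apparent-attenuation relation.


AA = (OG − FG)/(OG − 1) · 100
AA = (1.06 − 1.009)/(1.06 − 1) · 100

85.0000 %


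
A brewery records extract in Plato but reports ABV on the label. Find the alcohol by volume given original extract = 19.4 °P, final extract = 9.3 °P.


SG = 259/(259 − P);  ABV = (OG − FG)·131.25
OG = 259/(259 − 19.4) = 1.0810
FG = 259/(259 − 9.3) = 1.0372
ABV = (1.0810 − 1.0372)·131.25

5.7387 % ABV


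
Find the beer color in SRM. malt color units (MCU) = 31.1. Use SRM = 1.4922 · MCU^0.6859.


SRM = 1.4922 · 31.1^0.6859

15.7656 SRM


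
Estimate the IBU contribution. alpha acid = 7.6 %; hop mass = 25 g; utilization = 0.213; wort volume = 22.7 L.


IBU = (α/100)·mass·U·1000 / V
IBU = (7.6/100)·25·0.213·1000 / 22.7

17.8282 IBU


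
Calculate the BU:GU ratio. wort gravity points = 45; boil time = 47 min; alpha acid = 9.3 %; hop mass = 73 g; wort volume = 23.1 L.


U = 1.65·0.000125^(GP/1000)·(1−e^(−0.04t))/4.15;  IBU = (α/100)·m·U·1000/V;  BU:GU = IBU/GP
U = 1.65·0.000125^(45/1000)·(1−e^(−0.04·47))/4.15 = 0.2248
IBU = (9.3/100)·73·0.2248·1000/23.1 = 66.0821
BU:GU = 66.0821/45

1.4685


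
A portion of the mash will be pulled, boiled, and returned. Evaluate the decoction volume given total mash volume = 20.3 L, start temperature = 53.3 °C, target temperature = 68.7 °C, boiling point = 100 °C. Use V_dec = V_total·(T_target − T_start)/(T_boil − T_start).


V_dec = 20.3·(68.7 − 53.3)/(100 − 53.3)

6.6942 L


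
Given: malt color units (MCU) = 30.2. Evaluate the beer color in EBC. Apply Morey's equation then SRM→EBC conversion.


SRM = 1.4922·MCU^0.6859;  EBC = SRM·1.97
SRM = 1.4922·30.2^0.6859 = 15.4513
EBC = 15.4513·1.97

30.4390 EBC
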